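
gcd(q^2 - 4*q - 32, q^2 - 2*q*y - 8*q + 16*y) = q - 8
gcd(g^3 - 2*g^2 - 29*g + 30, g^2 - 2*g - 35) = g + 5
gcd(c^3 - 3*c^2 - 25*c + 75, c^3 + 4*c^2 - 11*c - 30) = c^2 + 2*c - 15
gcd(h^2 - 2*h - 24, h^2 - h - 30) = h - 6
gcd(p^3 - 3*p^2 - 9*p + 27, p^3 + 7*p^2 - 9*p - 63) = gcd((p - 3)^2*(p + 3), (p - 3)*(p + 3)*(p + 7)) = p^2 - 9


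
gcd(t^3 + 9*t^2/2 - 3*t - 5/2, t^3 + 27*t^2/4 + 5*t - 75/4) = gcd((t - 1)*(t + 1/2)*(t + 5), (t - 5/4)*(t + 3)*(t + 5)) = t + 5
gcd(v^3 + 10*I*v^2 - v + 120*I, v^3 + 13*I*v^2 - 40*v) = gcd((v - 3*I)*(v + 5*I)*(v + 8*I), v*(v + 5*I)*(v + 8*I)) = v^2 + 13*I*v - 40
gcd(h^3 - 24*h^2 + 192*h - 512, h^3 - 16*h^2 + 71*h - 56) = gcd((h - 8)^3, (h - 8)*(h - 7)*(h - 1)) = h - 8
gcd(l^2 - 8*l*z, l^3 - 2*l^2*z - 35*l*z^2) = l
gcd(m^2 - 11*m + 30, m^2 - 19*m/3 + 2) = m - 6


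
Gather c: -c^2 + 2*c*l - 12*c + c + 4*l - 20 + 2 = -c^2 + c*(2*l - 11) + 4*l - 18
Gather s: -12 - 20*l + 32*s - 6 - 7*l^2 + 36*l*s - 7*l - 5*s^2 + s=-7*l^2 - 27*l - 5*s^2 + s*(36*l + 33) - 18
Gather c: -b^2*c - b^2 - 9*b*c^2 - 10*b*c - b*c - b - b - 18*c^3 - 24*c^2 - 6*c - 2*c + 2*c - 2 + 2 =-b^2 - 2*b - 18*c^3 + c^2*(-9*b - 24) + c*(-b^2 - 11*b - 6)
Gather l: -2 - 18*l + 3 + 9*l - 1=-9*l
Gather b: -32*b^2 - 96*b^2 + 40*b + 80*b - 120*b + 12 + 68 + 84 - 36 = 128 - 128*b^2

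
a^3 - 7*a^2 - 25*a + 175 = (a - 7)*(a - 5)*(a + 5)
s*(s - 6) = s^2 - 6*s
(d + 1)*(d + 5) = d^2 + 6*d + 5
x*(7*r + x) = 7*r*x + x^2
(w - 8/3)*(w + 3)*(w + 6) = w^3 + 19*w^2/3 - 6*w - 48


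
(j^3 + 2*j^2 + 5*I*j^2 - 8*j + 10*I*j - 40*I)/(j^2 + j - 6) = (j^2 + j*(4 + 5*I) + 20*I)/(j + 3)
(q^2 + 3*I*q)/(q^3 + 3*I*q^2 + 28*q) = (q + 3*I)/(q^2 + 3*I*q + 28)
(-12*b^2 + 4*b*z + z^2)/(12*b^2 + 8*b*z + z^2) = (-2*b + z)/(2*b + z)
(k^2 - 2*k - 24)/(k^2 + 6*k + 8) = (k - 6)/(k + 2)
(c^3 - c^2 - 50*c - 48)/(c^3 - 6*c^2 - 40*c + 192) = (c + 1)/(c - 4)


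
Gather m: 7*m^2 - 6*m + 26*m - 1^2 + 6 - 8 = 7*m^2 + 20*m - 3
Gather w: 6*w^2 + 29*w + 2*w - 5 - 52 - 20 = 6*w^2 + 31*w - 77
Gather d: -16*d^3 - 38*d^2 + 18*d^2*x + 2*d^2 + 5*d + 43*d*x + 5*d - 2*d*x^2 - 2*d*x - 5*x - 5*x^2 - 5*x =-16*d^3 + d^2*(18*x - 36) + d*(-2*x^2 + 41*x + 10) - 5*x^2 - 10*x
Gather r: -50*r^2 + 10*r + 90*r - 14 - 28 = -50*r^2 + 100*r - 42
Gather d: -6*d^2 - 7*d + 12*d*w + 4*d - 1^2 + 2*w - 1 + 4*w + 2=-6*d^2 + d*(12*w - 3) + 6*w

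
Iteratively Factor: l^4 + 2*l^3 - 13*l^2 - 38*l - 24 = (l - 4)*(l^3 + 6*l^2 + 11*l + 6) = (l - 4)*(l + 2)*(l^2 + 4*l + 3) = (l - 4)*(l + 1)*(l + 2)*(l + 3)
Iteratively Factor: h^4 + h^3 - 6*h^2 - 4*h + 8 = (h + 2)*(h^3 - h^2 - 4*h + 4) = (h - 2)*(h + 2)*(h^2 + h - 2) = (h - 2)*(h - 1)*(h + 2)*(h + 2)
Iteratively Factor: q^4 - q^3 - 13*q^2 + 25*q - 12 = (q - 1)*(q^3 - 13*q + 12) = (q - 3)*(q - 1)*(q^2 + 3*q - 4) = (q - 3)*(q - 1)*(q + 4)*(q - 1)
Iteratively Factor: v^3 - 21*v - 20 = (v - 5)*(v^2 + 5*v + 4) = (v - 5)*(v + 1)*(v + 4)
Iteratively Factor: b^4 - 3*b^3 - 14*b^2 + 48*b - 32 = (b + 4)*(b^3 - 7*b^2 + 14*b - 8) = (b - 2)*(b + 4)*(b^2 - 5*b + 4) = (b - 2)*(b - 1)*(b + 4)*(b - 4)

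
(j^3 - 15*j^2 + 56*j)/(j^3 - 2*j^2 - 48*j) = (j - 7)/(j + 6)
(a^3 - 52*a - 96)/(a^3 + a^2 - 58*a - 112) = (a + 6)/(a + 7)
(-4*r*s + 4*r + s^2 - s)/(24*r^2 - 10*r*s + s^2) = (1 - s)/(6*r - s)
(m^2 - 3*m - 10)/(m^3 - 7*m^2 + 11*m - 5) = (m + 2)/(m^2 - 2*m + 1)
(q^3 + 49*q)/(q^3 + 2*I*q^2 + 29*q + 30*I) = q*(q^2 + 49)/(q^3 + 2*I*q^2 + 29*q + 30*I)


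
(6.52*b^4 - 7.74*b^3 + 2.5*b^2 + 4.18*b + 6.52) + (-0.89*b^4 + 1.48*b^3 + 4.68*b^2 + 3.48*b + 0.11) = 5.63*b^4 - 6.26*b^3 + 7.18*b^2 + 7.66*b + 6.63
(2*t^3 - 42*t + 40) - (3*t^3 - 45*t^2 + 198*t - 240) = -t^3 + 45*t^2 - 240*t + 280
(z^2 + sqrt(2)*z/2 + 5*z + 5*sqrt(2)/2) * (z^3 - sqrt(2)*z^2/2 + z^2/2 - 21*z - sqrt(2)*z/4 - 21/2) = z^5 + 11*z^4/2 - 19*z^3 - 473*z^2/4 - 21*sqrt(2)*z^2/2 - 231*sqrt(2)*z/4 - 215*z/4 - 105*sqrt(2)/4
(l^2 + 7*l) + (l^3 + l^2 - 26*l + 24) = l^3 + 2*l^2 - 19*l + 24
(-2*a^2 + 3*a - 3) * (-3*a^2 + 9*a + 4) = 6*a^4 - 27*a^3 + 28*a^2 - 15*a - 12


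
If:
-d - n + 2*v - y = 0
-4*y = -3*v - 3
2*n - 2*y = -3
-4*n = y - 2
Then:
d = 17/30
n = 1/10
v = 17/15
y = 8/5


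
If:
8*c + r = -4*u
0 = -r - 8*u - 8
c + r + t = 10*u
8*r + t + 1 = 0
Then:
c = 37/93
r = 152/93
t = -1309/93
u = -112/93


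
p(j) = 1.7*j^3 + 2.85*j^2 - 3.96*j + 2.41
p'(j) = 5.1*j^2 + 5.7*j - 3.96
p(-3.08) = -8.03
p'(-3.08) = 26.86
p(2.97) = 60.33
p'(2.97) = 57.96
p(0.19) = 1.77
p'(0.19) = -2.69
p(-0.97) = 7.38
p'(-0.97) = -4.69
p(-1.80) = 8.86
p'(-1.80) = 2.30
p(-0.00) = 2.41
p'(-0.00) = -3.96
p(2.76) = 48.93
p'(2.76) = 50.62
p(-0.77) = 6.37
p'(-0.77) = -5.33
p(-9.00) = -970.40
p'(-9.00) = 357.84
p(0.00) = 2.41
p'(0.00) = -3.96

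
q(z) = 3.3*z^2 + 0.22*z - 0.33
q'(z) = 6.6*z + 0.22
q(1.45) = 6.93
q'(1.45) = 9.79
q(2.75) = 25.23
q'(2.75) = 18.37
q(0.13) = -0.25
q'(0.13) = 1.08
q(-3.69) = 43.79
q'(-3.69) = -24.13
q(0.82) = 2.07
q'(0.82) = 5.63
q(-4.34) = 60.87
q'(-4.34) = -28.42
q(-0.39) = 0.09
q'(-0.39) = -2.35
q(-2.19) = 15.02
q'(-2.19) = -14.23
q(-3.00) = 28.71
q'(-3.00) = -19.58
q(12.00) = 477.51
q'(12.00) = 79.42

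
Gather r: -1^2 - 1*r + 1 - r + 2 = 2 - 2*r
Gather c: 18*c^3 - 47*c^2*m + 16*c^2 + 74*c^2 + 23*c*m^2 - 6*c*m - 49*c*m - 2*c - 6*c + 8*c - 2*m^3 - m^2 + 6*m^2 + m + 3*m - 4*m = 18*c^3 + c^2*(90 - 47*m) + c*(23*m^2 - 55*m) - 2*m^3 + 5*m^2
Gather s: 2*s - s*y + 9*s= s*(11 - y)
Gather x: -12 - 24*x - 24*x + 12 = -48*x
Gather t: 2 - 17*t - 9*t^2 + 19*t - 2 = -9*t^2 + 2*t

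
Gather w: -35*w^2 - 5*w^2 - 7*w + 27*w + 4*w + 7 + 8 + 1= -40*w^2 + 24*w + 16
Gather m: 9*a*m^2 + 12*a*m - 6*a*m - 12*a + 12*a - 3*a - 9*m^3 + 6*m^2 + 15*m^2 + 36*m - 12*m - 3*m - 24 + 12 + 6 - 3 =-3*a - 9*m^3 + m^2*(9*a + 21) + m*(6*a + 21) - 9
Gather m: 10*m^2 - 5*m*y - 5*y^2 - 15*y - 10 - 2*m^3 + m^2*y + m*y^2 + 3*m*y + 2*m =-2*m^3 + m^2*(y + 10) + m*(y^2 - 2*y + 2) - 5*y^2 - 15*y - 10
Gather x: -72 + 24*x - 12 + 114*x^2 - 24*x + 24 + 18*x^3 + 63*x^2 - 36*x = 18*x^3 + 177*x^2 - 36*x - 60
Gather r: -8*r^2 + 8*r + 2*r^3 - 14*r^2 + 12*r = 2*r^3 - 22*r^2 + 20*r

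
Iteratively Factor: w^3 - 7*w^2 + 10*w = (w - 5)*(w^2 - 2*w) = w*(w - 5)*(w - 2)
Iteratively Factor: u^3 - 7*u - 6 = (u + 1)*(u^2 - u - 6) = (u - 3)*(u + 1)*(u + 2)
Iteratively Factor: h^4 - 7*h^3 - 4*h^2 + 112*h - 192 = (h + 4)*(h^3 - 11*h^2 + 40*h - 48) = (h - 4)*(h + 4)*(h^2 - 7*h + 12) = (h - 4)^2*(h + 4)*(h - 3)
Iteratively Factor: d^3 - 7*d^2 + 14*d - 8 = (d - 4)*(d^2 - 3*d + 2) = (d - 4)*(d - 1)*(d - 2)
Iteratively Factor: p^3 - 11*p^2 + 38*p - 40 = (p - 2)*(p^2 - 9*p + 20) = (p - 5)*(p - 2)*(p - 4)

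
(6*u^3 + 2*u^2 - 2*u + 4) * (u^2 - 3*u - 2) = 6*u^5 - 16*u^4 - 20*u^3 + 6*u^2 - 8*u - 8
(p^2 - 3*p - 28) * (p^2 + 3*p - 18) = p^4 - 55*p^2 - 30*p + 504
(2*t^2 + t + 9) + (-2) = 2*t^2 + t + 7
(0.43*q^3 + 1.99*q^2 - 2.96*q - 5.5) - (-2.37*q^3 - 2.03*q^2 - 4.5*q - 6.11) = 2.8*q^3 + 4.02*q^2 + 1.54*q + 0.61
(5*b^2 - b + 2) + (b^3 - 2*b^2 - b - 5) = b^3 + 3*b^2 - 2*b - 3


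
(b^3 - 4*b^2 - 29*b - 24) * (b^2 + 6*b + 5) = b^5 + 2*b^4 - 48*b^3 - 218*b^2 - 289*b - 120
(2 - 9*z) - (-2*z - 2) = 4 - 7*z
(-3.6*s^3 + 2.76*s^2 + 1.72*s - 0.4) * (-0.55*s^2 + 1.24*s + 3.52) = 1.98*s^5 - 5.982*s^4 - 10.1956*s^3 + 12.068*s^2 + 5.5584*s - 1.408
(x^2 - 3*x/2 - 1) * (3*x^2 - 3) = 3*x^4 - 9*x^3/2 - 6*x^2 + 9*x/2 + 3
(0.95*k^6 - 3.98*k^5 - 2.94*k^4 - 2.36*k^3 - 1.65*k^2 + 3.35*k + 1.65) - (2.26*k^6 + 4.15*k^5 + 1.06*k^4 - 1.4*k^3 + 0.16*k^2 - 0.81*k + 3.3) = -1.31*k^6 - 8.13*k^5 - 4.0*k^4 - 0.96*k^3 - 1.81*k^2 + 4.16*k - 1.65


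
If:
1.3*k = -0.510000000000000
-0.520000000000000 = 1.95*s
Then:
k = -0.39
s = -0.27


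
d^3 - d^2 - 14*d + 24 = (d - 3)*(d - 2)*(d + 4)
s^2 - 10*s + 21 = (s - 7)*(s - 3)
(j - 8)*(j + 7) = j^2 - j - 56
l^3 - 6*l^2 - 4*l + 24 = (l - 6)*(l - 2)*(l + 2)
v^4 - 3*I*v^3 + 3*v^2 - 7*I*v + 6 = (v - 3*I)*(v - 2*I)*(v + I)^2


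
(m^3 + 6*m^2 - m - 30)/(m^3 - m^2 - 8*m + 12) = (m + 5)/(m - 2)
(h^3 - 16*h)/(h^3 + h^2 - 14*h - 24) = h*(h + 4)/(h^2 + 5*h + 6)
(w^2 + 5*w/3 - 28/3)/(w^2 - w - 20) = (w - 7/3)/(w - 5)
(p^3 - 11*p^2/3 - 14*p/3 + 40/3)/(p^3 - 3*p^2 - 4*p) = (3*p^2 + p - 10)/(3*p*(p + 1))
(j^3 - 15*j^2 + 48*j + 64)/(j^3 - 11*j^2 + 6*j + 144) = (j^2 - 7*j - 8)/(j^2 - 3*j - 18)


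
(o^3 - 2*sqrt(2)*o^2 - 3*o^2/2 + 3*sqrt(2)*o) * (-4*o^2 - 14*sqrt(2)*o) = -4*o^5 - 6*sqrt(2)*o^4 + 6*o^4 + 9*sqrt(2)*o^3 + 56*o^3 - 84*o^2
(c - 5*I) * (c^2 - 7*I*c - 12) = c^3 - 12*I*c^2 - 47*c + 60*I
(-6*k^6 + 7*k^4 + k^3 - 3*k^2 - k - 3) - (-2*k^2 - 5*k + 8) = -6*k^6 + 7*k^4 + k^3 - k^2 + 4*k - 11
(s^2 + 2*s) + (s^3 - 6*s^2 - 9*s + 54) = s^3 - 5*s^2 - 7*s + 54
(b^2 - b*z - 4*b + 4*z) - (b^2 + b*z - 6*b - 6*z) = -2*b*z + 2*b + 10*z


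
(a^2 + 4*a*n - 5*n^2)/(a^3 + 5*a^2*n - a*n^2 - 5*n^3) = 1/(a + n)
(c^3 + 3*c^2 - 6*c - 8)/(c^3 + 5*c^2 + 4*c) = (c - 2)/c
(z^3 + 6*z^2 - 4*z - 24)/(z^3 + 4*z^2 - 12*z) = (z + 2)/z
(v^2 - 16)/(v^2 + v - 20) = (v + 4)/(v + 5)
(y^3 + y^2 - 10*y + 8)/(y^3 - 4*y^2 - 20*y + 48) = (y - 1)/(y - 6)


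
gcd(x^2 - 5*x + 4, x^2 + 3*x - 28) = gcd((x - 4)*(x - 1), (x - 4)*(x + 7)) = x - 4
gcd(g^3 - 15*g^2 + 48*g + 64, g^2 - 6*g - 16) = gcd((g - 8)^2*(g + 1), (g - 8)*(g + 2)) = g - 8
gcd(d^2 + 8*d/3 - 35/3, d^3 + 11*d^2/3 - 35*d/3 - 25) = d + 5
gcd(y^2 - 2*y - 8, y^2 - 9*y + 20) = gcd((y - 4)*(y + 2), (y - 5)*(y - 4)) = y - 4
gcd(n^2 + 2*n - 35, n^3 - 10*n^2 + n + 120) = n - 5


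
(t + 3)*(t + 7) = t^2 + 10*t + 21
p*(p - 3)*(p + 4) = p^3 + p^2 - 12*p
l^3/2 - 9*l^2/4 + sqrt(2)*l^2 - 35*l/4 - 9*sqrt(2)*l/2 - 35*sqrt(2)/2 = (l/2 + sqrt(2))*(l - 7)*(l + 5/2)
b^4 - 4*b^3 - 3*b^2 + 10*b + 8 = (b - 4)*(b - 2)*(b + 1)^2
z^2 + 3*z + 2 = (z + 1)*(z + 2)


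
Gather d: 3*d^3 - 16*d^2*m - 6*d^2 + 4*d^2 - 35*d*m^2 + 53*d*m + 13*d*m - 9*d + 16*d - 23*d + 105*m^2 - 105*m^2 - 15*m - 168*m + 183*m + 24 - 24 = 3*d^3 + d^2*(-16*m - 2) + d*(-35*m^2 + 66*m - 16)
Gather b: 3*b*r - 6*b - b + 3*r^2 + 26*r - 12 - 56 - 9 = b*(3*r - 7) + 3*r^2 + 26*r - 77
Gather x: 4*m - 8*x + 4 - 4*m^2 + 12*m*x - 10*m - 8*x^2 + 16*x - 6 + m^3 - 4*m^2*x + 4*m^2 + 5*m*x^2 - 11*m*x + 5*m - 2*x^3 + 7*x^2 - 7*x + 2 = m^3 - m - 2*x^3 + x^2*(5*m - 1) + x*(-4*m^2 + m + 1)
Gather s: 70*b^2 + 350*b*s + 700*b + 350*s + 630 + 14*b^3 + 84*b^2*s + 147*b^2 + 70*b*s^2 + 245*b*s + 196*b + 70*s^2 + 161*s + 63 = 14*b^3 + 217*b^2 + 896*b + s^2*(70*b + 70) + s*(84*b^2 + 595*b + 511) + 693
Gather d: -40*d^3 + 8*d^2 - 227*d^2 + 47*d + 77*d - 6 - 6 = -40*d^3 - 219*d^2 + 124*d - 12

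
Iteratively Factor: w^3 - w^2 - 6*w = (w + 2)*(w^2 - 3*w) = (w - 3)*(w + 2)*(w)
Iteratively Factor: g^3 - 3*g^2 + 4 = (g + 1)*(g^2 - 4*g + 4) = (g - 2)*(g + 1)*(g - 2)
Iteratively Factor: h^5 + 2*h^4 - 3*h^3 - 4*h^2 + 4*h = (h + 2)*(h^4 - 3*h^2 + 2*h) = (h + 2)^2*(h^3 - 2*h^2 + h) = (h - 1)*(h + 2)^2*(h^2 - h) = (h - 1)^2*(h + 2)^2*(h)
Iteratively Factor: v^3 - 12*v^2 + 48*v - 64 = (v - 4)*(v^2 - 8*v + 16) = (v - 4)^2*(v - 4)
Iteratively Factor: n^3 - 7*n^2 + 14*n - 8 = (n - 4)*(n^2 - 3*n + 2) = (n - 4)*(n - 1)*(n - 2)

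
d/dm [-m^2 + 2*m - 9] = 2 - 2*m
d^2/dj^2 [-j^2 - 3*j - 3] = -2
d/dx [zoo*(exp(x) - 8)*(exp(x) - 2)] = zoo*(exp(x) - 5)*exp(x)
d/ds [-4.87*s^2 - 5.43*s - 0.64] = -9.74*s - 5.43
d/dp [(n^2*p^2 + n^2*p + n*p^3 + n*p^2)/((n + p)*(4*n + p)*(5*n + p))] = n*(40*n^2*p + 20*n^2 + 9*n*p^2 - p^2)/(400*n^4 + 360*n^3*p + 121*n^2*p^2 + 18*n*p^3 + p^4)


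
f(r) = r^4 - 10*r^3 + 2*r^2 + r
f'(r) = 4*r^3 - 30*r^2 + 4*r + 1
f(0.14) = 0.15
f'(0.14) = 0.98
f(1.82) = -40.87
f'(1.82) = -66.98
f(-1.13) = 17.48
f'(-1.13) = -47.60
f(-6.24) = 4017.48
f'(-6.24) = -2163.97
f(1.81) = -40.20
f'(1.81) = -66.32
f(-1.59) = 50.05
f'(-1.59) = -97.28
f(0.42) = 0.06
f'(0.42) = -2.32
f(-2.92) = 335.80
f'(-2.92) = -366.06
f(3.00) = -168.00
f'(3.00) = -149.00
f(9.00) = -558.00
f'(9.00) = 523.00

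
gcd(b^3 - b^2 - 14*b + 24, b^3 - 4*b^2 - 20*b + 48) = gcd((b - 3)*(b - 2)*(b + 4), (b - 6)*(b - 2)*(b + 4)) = b^2 + 2*b - 8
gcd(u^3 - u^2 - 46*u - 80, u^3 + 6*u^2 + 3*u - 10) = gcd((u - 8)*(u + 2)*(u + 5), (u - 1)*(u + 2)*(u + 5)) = u^2 + 7*u + 10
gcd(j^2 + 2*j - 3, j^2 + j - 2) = j - 1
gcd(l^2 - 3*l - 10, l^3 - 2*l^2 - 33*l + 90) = l - 5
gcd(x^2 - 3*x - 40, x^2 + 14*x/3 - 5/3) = x + 5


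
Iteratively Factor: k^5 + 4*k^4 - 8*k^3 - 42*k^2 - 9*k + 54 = (k + 3)*(k^4 + k^3 - 11*k^2 - 9*k + 18) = (k + 3)^2*(k^3 - 2*k^2 - 5*k + 6) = (k + 2)*(k + 3)^2*(k^2 - 4*k + 3) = (k - 3)*(k + 2)*(k + 3)^2*(k - 1)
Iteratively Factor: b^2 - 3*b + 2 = (b - 2)*(b - 1)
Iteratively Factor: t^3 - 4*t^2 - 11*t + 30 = (t + 3)*(t^2 - 7*t + 10) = (t - 5)*(t + 3)*(t - 2)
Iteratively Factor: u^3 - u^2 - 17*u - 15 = (u - 5)*(u^2 + 4*u + 3) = (u - 5)*(u + 1)*(u + 3)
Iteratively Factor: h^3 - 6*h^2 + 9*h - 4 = (h - 1)*(h^2 - 5*h + 4) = (h - 4)*(h - 1)*(h - 1)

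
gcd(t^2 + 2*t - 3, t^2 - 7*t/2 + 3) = 1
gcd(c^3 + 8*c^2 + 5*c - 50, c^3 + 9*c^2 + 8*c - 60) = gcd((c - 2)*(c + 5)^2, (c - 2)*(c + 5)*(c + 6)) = c^2 + 3*c - 10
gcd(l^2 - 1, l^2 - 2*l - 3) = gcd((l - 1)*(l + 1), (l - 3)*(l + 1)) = l + 1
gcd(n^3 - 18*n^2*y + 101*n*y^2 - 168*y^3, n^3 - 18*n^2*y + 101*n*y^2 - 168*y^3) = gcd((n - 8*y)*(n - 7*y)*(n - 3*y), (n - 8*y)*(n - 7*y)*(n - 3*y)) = -n^3 + 18*n^2*y - 101*n*y^2 + 168*y^3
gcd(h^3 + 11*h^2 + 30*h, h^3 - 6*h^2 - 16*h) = h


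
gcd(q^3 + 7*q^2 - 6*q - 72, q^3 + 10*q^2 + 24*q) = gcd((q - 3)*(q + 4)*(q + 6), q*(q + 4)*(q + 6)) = q^2 + 10*q + 24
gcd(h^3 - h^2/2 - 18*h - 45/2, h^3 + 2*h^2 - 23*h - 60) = h^2 - 2*h - 15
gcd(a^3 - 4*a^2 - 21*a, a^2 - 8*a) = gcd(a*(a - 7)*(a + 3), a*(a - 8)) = a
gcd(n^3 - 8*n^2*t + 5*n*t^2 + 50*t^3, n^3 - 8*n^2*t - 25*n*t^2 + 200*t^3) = -n + 5*t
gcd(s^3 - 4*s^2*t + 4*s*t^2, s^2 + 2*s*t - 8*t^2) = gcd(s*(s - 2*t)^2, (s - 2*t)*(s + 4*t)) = s - 2*t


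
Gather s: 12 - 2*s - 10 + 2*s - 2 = 0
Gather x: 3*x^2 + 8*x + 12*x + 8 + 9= 3*x^2 + 20*x + 17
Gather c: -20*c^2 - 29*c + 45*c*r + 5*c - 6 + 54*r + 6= -20*c^2 + c*(45*r - 24) + 54*r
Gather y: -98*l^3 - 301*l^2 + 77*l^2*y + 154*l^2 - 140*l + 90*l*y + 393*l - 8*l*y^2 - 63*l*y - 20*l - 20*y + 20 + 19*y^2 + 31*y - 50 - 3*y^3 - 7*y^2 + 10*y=-98*l^3 - 147*l^2 + 233*l - 3*y^3 + y^2*(12 - 8*l) + y*(77*l^2 + 27*l + 21) - 30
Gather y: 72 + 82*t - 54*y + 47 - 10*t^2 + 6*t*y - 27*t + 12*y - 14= -10*t^2 + 55*t + y*(6*t - 42) + 105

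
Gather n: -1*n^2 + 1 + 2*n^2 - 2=n^2 - 1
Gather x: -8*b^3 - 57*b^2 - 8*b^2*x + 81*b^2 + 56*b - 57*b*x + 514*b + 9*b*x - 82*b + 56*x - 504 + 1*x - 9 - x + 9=-8*b^3 + 24*b^2 + 488*b + x*(-8*b^2 - 48*b + 56) - 504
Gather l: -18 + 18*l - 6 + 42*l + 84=60*l + 60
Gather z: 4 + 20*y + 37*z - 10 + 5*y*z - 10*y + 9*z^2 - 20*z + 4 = 10*y + 9*z^2 + z*(5*y + 17) - 2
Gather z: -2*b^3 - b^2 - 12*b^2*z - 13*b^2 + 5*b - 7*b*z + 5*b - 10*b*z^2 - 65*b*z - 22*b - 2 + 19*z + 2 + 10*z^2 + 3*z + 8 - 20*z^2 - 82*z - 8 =-2*b^3 - 14*b^2 - 12*b + z^2*(-10*b - 10) + z*(-12*b^2 - 72*b - 60)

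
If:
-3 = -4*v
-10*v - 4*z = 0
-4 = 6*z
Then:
No Solution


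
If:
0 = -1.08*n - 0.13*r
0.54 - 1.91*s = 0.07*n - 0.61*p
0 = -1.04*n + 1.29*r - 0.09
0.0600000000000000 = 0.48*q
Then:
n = -0.01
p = 3.13114754098361*s - 0.886124351620252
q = 0.12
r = 0.06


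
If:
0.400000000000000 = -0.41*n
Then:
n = -0.98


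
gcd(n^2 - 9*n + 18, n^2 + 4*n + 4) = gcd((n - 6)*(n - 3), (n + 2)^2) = 1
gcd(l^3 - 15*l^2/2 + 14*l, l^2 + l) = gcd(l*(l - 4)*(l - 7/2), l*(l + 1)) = l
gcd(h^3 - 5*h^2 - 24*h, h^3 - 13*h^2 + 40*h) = h^2 - 8*h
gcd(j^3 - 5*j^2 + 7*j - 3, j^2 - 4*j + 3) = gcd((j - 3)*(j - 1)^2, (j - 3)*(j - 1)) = j^2 - 4*j + 3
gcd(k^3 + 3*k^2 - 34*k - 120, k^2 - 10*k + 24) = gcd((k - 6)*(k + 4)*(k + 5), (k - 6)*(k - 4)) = k - 6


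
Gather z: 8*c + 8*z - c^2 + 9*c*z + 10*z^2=-c^2 + 8*c + 10*z^2 + z*(9*c + 8)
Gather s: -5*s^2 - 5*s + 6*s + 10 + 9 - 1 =-5*s^2 + s + 18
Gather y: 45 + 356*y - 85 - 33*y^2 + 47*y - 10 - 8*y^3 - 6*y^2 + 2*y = -8*y^3 - 39*y^2 + 405*y - 50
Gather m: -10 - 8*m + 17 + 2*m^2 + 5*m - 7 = 2*m^2 - 3*m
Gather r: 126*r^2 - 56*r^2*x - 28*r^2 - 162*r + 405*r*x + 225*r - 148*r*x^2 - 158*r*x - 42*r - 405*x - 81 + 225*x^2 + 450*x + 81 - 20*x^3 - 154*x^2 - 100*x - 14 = r^2*(98 - 56*x) + r*(-148*x^2 + 247*x + 21) - 20*x^3 + 71*x^2 - 55*x - 14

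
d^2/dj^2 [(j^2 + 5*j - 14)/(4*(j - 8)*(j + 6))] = (7*j^3 + 102*j^2 + 804*j + 1096)/(2*(j^6 - 6*j^5 - 132*j^4 + 568*j^3 + 6336*j^2 - 13824*j - 110592))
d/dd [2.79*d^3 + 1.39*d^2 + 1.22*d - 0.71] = 8.37*d^2 + 2.78*d + 1.22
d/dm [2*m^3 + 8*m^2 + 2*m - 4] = 6*m^2 + 16*m + 2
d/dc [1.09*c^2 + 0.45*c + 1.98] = 2.18*c + 0.45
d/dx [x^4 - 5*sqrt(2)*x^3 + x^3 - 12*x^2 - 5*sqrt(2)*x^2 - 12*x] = 4*x^3 - 15*sqrt(2)*x^2 + 3*x^2 - 24*x - 10*sqrt(2)*x - 12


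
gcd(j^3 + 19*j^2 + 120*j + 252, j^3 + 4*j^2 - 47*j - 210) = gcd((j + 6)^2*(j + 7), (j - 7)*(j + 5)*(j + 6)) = j + 6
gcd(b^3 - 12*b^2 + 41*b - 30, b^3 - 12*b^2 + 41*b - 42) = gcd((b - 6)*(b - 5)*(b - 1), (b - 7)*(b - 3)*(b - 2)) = 1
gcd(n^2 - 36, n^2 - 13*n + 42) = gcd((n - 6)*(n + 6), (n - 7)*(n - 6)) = n - 6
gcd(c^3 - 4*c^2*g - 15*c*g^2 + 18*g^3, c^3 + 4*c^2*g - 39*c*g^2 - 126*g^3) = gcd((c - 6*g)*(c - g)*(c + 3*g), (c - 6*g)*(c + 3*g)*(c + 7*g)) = c^2 - 3*c*g - 18*g^2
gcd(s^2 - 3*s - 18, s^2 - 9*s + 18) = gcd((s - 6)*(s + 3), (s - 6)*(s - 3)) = s - 6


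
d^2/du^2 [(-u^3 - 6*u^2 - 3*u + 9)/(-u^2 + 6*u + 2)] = 2*(77*u^3 + 45*u^2 + 192*u - 354)/(u^6 - 18*u^5 + 102*u^4 - 144*u^3 - 204*u^2 - 72*u - 8)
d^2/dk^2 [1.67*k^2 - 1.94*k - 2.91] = 3.34000000000000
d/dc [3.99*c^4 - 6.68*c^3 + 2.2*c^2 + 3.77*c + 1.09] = 15.96*c^3 - 20.04*c^2 + 4.4*c + 3.77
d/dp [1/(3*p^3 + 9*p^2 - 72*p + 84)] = (-p^2 - 2*p + 8)/(p^3 + 3*p^2 - 24*p + 28)^2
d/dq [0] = 0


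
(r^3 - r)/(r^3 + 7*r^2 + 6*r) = (r - 1)/(r + 6)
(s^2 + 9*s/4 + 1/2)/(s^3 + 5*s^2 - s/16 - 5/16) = 4*(s + 2)/(4*s^2 + 19*s - 5)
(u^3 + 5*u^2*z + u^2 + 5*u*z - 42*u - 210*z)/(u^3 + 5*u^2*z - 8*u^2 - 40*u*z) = (u^2 + u - 42)/(u*(u - 8))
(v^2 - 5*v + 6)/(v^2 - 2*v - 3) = (v - 2)/(v + 1)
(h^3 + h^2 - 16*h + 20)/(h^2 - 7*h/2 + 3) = 2*(h^2 + 3*h - 10)/(2*h - 3)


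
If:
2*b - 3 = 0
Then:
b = 3/2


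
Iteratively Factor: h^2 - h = (h)*(h - 1)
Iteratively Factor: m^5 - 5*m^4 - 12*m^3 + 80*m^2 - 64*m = (m - 4)*(m^4 - m^3 - 16*m^2 + 16*m) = (m - 4)*(m - 1)*(m^3 - 16*m) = m*(m - 4)*(m - 1)*(m^2 - 16) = m*(m - 4)*(m - 1)*(m + 4)*(m - 4)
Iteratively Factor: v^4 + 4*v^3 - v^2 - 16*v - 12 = (v + 2)*(v^3 + 2*v^2 - 5*v - 6) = (v + 2)*(v + 3)*(v^2 - v - 2) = (v + 1)*(v + 2)*(v + 3)*(v - 2)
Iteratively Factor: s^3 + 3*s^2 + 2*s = (s)*(s^2 + 3*s + 2) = s*(s + 1)*(s + 2)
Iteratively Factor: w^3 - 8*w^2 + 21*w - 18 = (w - 2)*(w^2 - 6*w + 9) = (w - 3)*(w - 2)*(w - 3)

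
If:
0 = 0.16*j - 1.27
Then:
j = 7.94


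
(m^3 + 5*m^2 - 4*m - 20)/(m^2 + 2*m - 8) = (m^2 + 7*m + 10)/(m + 4)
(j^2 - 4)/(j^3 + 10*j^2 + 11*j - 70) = (j + 2)/(j^2 + 12*j + 35)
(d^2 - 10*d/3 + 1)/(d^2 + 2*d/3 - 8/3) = (3*d^2 - 10*d + 3)/(3*d^2 + 2*d - 8)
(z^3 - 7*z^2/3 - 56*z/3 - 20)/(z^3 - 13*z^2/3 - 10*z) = (z + 2)/z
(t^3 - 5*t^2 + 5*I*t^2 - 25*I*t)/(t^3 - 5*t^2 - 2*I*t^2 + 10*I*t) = (t + 5*I)/(t - 2*I)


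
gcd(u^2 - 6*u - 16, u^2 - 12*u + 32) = u - 8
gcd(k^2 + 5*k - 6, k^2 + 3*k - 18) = k + 6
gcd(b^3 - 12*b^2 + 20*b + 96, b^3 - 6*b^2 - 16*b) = b^2 - 6*b - 16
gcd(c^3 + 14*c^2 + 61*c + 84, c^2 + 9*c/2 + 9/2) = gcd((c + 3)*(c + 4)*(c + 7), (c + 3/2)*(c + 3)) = c + 3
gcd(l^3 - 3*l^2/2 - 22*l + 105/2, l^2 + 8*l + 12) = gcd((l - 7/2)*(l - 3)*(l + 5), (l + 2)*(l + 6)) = 1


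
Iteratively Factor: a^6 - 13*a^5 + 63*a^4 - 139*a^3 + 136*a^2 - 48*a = (a - 4)*(a^5 - 9*a^4 + 27*a^3 - 31*a^2 + 12*a) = (a - 4)^2*(a^4 - 5*a^3 + 7*a^2 - 3*a) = (a - 4)^2*(a - 1)*(a^3 - 4*a^2 + 3*a) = (a - 4)^2*(a - 1)^2*(a^2 - 3*a) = (a - 4)^2*(a - 3)*(a - 1)^2*(a)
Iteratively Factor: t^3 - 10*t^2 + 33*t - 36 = (t - 4)*(t^2 - 6*t + 9) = (t - 4)*(t - 3)*(t - 3)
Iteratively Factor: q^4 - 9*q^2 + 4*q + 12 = (q + 3)*(q^3 - 3*q^2 + 4) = (q - 2)*(q + 3)*(q^2 - q - 2) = (q - 2)^2*(q + 3)*(q + 1)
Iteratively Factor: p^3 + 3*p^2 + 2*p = (p)*(p^2 + 3*p + 2) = p*(p + 2)*(p + 1)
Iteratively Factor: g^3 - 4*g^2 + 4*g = (g - 2)*(g^2 - 2*g) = (g - 2)^2*(g)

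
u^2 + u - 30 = (u - 5)*(u + 6)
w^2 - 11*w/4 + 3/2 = (w - 2)*(w - 3/4)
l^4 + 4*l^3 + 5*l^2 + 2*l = l*(l + 1)^2*(l + 2)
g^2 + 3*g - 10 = (g - 2)*(g + 5)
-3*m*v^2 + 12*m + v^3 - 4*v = (-3*m + v)*(v - 2)*(v + 2)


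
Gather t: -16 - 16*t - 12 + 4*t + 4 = -12*t - 24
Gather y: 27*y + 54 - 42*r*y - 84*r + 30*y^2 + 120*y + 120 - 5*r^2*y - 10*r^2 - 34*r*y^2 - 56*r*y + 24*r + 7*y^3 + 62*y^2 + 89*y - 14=-10*r^2 - 60*r + 7*y^3 + y^2*(92 - 34*r) + y*(-5*r^2 - 98*r + 236) + 160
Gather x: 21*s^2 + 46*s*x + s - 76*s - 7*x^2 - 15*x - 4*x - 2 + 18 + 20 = 21*s^2 - 75*s - 7*x^2 + x*(46*s - 19) + 36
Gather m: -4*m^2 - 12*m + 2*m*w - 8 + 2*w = -4*m^2 + m*(2*w - 12) + 2*w - 8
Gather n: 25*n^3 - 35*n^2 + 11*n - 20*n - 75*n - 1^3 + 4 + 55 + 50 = 25*n^3 - 35*n^2 - 84*n + 108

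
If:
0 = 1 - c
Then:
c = 1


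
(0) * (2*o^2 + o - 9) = 0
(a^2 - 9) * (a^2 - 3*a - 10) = a^4 - 3*a^3 - 19*a^2 + 27*a + 90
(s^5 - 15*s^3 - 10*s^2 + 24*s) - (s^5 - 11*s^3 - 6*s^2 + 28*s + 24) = -4*s^3 - 4*s^2 - 4*s - 24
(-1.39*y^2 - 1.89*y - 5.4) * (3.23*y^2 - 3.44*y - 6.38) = -4.4897*y^4 - 1.3231*y^3 - 2.0722*y^2 + 30.6342*y + 34.452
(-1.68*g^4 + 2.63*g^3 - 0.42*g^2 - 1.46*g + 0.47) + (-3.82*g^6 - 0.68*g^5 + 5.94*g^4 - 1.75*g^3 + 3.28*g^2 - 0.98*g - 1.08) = -3.82*g^6 - 0.68*g^5 + 4.26*g^4 + 0.88*g^3 + 2.86*g^2 - 2.44*g - 0.61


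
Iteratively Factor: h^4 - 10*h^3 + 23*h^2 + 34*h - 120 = (h - 5)*(h^3 - 5*h^2 - 2*h + 24) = (h - 5)*(h - 4)*(h^2 - h - 6) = (h - 5)*(h - 4)*(h - 3)*(h + 2)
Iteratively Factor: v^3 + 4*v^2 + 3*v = (v)*(v^2 + 4*v + 3) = v*(v + 3)*(v + 1)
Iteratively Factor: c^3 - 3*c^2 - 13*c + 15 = (c + 3)*(c^2 - 6*c + 5) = (c - 1)*(c + 3)*(c - 5)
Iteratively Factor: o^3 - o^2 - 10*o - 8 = (o - 4)*(o^2 + 3*o + 2) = (o - 4)*(o + 1)*(o + 2)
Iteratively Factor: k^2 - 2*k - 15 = (k - 5)*(k + 3)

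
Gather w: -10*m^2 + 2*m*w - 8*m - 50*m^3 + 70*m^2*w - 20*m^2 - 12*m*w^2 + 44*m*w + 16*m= -50*m^3 - 30*m^2 - 12*m*w^2 + 8*m + w*(70*m^2 + 46*m)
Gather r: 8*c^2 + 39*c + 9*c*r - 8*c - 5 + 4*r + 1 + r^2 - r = 8*c^2 + 31*c + r^2 + r*(9*c + 3) - 4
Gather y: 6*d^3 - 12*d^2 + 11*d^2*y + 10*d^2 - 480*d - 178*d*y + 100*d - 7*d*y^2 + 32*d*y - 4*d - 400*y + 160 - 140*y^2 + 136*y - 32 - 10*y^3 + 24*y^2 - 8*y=6*d^3 - 2*d^2 - 384*d - 10*y^3 + y^2*(-7*d - 116) + y*(11*d^2 - 146*d - 272) + 128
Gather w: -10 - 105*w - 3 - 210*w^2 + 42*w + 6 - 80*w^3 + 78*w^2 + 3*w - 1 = -80*w^3 - 132*w^2 - 60*w - 8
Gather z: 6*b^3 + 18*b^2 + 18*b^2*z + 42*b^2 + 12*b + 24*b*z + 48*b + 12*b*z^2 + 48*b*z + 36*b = 6*b^3 + 60*b^2 + 12*b*z^2 + 96*b + z*(18*b^2 + 72*b)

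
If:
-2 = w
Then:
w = -2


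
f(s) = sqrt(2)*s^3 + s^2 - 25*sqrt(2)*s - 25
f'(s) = 3*sqrt(2)*s^2 + 2*s - 25*sqrt(2)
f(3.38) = -78.47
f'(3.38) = 19.87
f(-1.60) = 28.34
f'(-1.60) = -27.69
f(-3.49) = 50.45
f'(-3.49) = 9.34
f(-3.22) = 52.00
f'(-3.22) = 2.19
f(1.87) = -78.37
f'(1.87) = -16.78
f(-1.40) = 22.58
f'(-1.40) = -29.84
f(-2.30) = 44.40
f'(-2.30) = -17.51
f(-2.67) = 49.61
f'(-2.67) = -10.45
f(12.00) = 2138.50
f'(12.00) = 599.58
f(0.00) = -25.00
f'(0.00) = -35.36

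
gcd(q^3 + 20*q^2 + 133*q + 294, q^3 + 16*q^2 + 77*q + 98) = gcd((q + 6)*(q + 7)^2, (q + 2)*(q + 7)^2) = q^2 + 14*q + 49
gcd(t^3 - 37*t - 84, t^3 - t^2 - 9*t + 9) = t + 3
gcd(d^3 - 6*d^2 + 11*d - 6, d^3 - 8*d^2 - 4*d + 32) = d - 2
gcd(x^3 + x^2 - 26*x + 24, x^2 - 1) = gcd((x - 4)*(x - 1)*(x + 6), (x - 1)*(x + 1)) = x - 1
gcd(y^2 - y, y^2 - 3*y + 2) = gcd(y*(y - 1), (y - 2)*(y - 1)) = y - 1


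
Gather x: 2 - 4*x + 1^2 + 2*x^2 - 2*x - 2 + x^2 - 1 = 3*x^2 - 6*x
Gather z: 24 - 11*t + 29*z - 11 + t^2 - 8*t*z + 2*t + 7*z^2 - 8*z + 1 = t^2 - 9*t + 7*z^2 + z*(21 - 8*t) + 14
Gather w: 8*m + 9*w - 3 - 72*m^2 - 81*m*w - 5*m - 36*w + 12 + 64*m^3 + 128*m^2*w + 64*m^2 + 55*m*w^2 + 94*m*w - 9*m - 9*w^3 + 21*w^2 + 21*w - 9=64*m^3 - 8*m^2 - 6*m - 9*w^3 + w^2*(55*m + 21) + w*(128*m^2 + 13*m - 6)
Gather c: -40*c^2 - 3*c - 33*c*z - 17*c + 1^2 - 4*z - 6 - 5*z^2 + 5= -40*c^2 + c*(-33*z - 20) - 5*z^2 - 4*z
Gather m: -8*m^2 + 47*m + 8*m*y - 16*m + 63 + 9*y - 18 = -8*m^2 + m*(8*y + 31) + 9*y + 45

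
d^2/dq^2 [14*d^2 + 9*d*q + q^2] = 2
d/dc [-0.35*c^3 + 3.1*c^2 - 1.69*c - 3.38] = -1.05*c^2 + 6.2*c - 1.69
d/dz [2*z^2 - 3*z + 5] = 4*z - 3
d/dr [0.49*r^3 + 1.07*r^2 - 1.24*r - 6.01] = 1.47*r^2 + 2.14*r - 1.24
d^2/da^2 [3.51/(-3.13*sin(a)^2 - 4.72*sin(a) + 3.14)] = (137.548476*sin(a)^4 + 155.566008*sin(a)^3 + 9.86239799999998*sin(a)^2 - 259.111008*sin(a) - 225.388332)/(3.13*sin(a)^2 + 4.72*sin(a) - 3.14)^3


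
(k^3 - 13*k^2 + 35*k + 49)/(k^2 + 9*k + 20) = (k^3 - 13*k^2 + 35*k + 49)/(k^2 + 9*k + 20)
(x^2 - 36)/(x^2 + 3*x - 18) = (x - 6)/(x - 3)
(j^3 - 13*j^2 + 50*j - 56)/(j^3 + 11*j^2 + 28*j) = (j^3 - 13*j^2 + 50*j - 56)/(j*(j^2 + 11*j + 28))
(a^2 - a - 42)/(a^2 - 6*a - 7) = (a + 6)/(a + 1)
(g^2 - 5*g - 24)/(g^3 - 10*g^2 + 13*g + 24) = (g + 3)/(g^2 - 2*g - 3)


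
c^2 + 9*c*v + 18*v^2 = (c + 3*v)*(c + 6*v)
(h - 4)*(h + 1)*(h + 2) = h^3 - h^2 - 10*h - 8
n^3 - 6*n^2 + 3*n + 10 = (n - 5)*(n - 2)*(n + 1)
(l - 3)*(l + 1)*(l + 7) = l^3 + 5*l^2 - 17*l - 21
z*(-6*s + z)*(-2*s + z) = 12*s^2*z - 8*s*z^2 + z^3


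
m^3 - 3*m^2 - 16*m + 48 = (m - 4)*(m - 3)*(m + 4)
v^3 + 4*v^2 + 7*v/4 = v*(v + 1/2)*(v + 7/2)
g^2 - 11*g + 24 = (g - 8)*(g - 3)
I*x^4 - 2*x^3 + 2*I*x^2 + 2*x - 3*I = (x - 1)*(x - I)*(x + 3*I)*(I*x + I)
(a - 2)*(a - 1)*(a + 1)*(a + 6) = a^4 + 4*a^3 - 13*a^2 - 4*a + 12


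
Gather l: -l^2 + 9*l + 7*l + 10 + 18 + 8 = -l^2 + 16*l + 36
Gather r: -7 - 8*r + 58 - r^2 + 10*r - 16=-r^2 + 2*r + 35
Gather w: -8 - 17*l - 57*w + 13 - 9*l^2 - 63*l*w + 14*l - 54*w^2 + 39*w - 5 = -9*l^2 - 3*l - 54*w^2 + w*(-63*l - 18)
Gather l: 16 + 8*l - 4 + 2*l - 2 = 10*l + 10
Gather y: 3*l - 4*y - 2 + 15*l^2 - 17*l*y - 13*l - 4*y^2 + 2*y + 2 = 15*l^2 - 10*l - 4*y^2 + y*(-17*l - 2)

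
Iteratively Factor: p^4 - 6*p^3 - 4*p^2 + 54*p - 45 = (p + 3)*(p^3 - 9*p^2 + 23*p - 15) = (p - 3)*(p + 3)*(p^2 - 6*p + 5) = (p - 5)*(p - 3)*(p + 3)*(p - 1)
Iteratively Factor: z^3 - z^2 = (z)*(z^2 - z) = z*(z - 1)*(z)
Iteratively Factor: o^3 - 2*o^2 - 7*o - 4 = (o + 1)*(o^2 - 3*o - 4) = (o + 1)^2*(o - 4)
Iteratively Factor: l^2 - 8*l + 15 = (l - 3)*(l - 5)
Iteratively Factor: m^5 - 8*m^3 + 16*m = (m - 2)*(m^4 + 2*m^3 - 4*m^2 - 8*m) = (m - 2)*(m + 2)*(m^3 - 4*m) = (m - 2)^2*(m + 2)*(m^2 + 2*m) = (m - 2)^2*(m + 2)^2*(m)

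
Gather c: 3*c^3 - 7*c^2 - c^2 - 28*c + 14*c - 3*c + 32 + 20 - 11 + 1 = 3*c^3 - 8*c^2 - 17*c + 42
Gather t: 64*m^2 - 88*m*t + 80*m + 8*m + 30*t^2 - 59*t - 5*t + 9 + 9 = 64*m^2 + 88*m + 30*t^2 + t*(-88*m - 64) + 18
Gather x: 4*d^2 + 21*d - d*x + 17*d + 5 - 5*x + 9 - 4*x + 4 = 4*d^2 + 38*d + x*(-d - 9) + 18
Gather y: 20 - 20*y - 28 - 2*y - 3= -22*y - 11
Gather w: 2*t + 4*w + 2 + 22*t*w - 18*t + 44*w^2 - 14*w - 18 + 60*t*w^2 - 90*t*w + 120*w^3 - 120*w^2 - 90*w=-16*t + 120*w^3 + w^2*(60*t - 76) + w*(-68*t - 100) - 16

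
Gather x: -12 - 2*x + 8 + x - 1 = -x - 5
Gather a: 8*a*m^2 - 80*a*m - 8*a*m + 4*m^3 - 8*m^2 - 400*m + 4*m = a*(8*m^2 - 88*m) + 4*m^3 - 8*m^2 - 396*m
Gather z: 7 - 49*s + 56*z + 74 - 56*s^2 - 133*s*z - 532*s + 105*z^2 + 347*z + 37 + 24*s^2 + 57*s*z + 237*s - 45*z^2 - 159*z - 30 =-32*s^2 - 344*s + 60*z^2 + z*(244 - 76*s) + 88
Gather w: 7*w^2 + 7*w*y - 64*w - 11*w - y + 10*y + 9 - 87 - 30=7*w^2 + w*(7*y - 75) + 9*y - 108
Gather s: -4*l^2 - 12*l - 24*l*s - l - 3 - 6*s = -4*l^2 - 13*l + s*(-24*l - 6) - 3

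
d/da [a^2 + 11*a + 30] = 2*a + 11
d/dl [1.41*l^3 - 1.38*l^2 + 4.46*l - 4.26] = 4.23*l^2 - 2.76*l + 4.46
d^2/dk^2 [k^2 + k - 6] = 2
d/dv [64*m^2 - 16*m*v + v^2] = -16*m + 2*v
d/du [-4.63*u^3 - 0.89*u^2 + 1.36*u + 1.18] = -13.89*u^2 - 1.78*u + 1.36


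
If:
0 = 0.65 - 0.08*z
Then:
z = 8.12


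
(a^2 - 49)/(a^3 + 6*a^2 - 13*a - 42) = (a - 7)/(a^2 - a - 6)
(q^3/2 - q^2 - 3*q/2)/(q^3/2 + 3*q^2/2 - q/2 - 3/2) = q*(q - 3)/(q^2 + 2*q - 3)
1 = 1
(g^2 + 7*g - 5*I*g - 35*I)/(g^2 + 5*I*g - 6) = (g^2 + g*(7 - 5*I) - 35*I)/(g^2 + 5*I*g - 6)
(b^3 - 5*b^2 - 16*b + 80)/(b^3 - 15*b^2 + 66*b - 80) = (b^2 - 16)/(b^2 - 10*b + 16)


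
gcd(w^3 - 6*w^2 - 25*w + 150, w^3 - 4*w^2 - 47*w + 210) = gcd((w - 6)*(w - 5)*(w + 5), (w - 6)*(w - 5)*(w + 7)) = w^2 - 11*w + 30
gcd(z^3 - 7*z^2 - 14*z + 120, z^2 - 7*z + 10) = z - 5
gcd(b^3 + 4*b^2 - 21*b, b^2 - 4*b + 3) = b - 3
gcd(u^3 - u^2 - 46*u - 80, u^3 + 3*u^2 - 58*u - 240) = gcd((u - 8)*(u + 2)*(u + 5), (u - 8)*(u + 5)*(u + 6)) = u^2 - 3*u - 40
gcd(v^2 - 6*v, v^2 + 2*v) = v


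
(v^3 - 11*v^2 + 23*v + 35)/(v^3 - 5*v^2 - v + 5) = (v - 7)/(v - 1)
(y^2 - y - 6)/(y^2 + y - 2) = (y - 3)/(y - 1)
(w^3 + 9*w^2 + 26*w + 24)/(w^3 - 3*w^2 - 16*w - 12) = (w^2 + 7*w + 12)/(w^2 - 5*w - 6)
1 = 1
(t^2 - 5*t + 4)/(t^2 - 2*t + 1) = (t - 4)/(t - 1)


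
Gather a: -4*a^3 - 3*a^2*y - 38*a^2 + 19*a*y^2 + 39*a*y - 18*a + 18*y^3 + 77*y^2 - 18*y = -4*a^3 + a^2*(-3*y - 38) + a*(19*y^2 + 39*y - 18) + 18*y^3 + 77*y^2 - 18*y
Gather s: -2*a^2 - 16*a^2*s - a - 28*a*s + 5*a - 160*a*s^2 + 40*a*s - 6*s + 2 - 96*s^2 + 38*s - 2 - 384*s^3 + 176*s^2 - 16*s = -2*a^2 + 4*a - 384*s^3 + s^2*(80 - 160*a) + s*(-16*a^2 + 12*a + 16)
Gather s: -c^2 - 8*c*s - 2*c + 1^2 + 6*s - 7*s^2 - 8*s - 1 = -c^2 - 2*c - 7*s^2 + s*(-8*c - 2)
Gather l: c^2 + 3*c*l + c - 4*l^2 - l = c^2 + c - 4*l^2 + l*(3*c - 1)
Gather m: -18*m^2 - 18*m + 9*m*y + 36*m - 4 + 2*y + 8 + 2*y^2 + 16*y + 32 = -18*m^2 + m*(9*y + 18) + 2*y^2 + 18*y + 36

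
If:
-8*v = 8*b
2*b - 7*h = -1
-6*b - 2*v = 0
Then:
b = 0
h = 1/7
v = 0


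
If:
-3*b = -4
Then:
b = 4/3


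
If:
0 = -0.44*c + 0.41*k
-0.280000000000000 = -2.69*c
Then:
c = 0.10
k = 0.11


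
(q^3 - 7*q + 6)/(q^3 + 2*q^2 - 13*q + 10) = (q + 3)/(q + 5)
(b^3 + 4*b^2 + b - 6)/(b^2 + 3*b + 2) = (b^2 + 2*b - 3)/(b + 1)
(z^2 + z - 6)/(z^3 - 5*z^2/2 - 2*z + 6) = 2*(z + 3)/(2*z^2 - z - 6)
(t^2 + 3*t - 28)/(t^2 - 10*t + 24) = (t + 7)/(t - 6)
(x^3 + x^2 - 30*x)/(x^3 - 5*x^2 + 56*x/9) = 9*(x^2 + x - 30)/(9*x^2 - 45*x + 56)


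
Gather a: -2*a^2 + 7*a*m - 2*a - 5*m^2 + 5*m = -2*a^2 + a*(7*m - 2) - 5*m^2 + 5*m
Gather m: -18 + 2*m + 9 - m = m - 9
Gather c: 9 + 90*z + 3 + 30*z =120*z + 12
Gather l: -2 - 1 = -3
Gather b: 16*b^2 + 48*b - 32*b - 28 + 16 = 16*b^2 + 16*b - 12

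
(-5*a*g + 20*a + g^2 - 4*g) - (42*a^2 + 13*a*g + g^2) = -42*a^2 - 18*a*g + 20*a - 4*g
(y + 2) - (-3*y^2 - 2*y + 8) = 3*y^2 + 3*y - 6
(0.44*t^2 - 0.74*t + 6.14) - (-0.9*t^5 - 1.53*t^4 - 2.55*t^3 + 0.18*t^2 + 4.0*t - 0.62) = 0.9*t^5 + 1.53*t^4 + 2.55*t^3 + 0.26*t^2 - 4.74*t + 6.76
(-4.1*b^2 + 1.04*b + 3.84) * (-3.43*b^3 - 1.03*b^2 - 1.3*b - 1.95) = 14.063*b^5 + 0.6558*b^4 - 8.9124*b^3 + 2.6878*b^2 - 7.02*b - 7.488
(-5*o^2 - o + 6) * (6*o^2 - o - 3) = -30*o^4 - o^3 + 52*o^2 - 3*o - 18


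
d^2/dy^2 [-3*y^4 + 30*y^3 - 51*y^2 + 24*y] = -36*y^2 + 180*y - 102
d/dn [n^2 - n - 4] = 2*n - 1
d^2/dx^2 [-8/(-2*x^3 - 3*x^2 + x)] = 16*(-3*x*(2*x + 1)*(2*x^2 + 3*x - 1) + (6*x^2 + 6*x - 1)^2)/(x^3*(2*x^2 + 3*x - 1)^3)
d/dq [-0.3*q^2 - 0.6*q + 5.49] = -0.6*q - 0.6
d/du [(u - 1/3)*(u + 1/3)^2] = (3*u + 1)*(9*u - 1)/9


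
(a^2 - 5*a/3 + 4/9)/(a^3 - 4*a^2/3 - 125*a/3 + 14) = (a - 4/3)/(a^2 - a - 42)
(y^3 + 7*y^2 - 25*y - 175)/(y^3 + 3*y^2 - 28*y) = (y^2 - 25)/(y*(y - 4))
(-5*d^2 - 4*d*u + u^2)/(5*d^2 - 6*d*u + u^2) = (d + u)/(-d + u)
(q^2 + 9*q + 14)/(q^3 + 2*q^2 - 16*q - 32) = (q + 7)/(q^2 - 16)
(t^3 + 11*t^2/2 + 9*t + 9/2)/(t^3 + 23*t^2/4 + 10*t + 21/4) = 2*(2*t + 3)/(4*t + 7)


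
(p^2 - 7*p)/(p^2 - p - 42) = p/(p + 6)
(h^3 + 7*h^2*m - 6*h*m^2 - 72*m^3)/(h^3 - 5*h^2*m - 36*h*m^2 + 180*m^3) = (h^2 + h*m - 12*m^2)/(h^2 - 11*h*m + 30*m^2)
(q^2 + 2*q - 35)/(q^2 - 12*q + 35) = (q + 7)/(q - 7)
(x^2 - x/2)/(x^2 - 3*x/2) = (2*x - 1)/(2*x - 3)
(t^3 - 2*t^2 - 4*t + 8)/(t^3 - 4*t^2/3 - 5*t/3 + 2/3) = 3*(t^2 - 4)/(3*t^2 + 2*t - 1)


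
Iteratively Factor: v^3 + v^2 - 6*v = (v - 2)*(v^2 + 3*v) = (v - 2)*(v + 3)*(v)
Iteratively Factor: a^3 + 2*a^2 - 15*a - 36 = (a + 3)*(a^2 - a - 12) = (a - 4)*(a + 3)*(a + 3)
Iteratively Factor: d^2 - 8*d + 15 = (d - 5)*(d - 3)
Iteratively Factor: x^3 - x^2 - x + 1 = (x - 1)*(x^2 - 1) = (x - 1)^2*(x + 1)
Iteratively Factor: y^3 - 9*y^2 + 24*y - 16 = (y - 4)*(y^2 - 5*y + 4) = (y - 4)^2*(y - 1)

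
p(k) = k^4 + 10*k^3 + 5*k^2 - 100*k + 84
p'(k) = 4*k^3 + 30*k^2 + 10*k - 100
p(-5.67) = 22.45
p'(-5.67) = 78.63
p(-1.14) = 191.37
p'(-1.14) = -78.34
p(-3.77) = 198.24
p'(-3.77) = 74.36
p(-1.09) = 187.40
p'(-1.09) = -80.44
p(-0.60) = 143.77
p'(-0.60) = -96.06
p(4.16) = 773.92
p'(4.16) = 748.73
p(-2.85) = 244.10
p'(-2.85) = 22.58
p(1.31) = -12.99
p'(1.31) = -26.42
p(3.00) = 180.00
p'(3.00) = 308.00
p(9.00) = 13440.00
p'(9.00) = 5336.00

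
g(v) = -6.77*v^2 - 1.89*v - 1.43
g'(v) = -13.54*v - 1.89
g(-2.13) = -28.12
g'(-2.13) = 26.95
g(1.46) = -18.62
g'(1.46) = -21.66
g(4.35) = -137.76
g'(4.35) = -60.79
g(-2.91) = -53.26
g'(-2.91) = 37.51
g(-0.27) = -1.41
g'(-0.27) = 1.77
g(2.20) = -38.35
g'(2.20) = -31.68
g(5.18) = -192.88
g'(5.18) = -72.03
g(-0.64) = -2.99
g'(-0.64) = 6.78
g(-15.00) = -1496.33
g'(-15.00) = 201.21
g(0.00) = -1.43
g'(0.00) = -1.89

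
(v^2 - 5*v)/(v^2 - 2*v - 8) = v*(5 - v)/(-v^2 + 2*v + 8)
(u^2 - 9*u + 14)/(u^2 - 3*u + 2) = (u - 7)/(u - 1)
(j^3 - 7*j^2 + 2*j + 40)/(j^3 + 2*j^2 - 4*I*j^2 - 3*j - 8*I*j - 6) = (j^2 - 9*j + 20)/(j^2 - 4*I*j - 3)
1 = 1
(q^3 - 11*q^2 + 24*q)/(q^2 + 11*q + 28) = q*(q^2 - 11*q + 24)/(q^2 + 11*q + 28)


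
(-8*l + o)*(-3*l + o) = 24*l^2 - 11*l*o + o^2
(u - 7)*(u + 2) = u^2 - 5*u - 14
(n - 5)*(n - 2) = n^2 - 7*n + 10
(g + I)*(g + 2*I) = g^2 + 3*I*g - 2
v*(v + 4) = v^2 + 4*v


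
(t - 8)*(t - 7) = t^2 - 15*t + 56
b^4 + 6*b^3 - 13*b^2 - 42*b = b*(b - 3)*(b + 2)*(b + 7)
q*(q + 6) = q^2 + 6*q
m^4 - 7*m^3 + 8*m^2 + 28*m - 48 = (m - 4)*(m - 3)*(m - 2)*(m + 2)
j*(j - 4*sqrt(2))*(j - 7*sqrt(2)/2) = j^3 - 15*sqrt(2)*j^2/2 + 28*j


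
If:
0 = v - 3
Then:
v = 3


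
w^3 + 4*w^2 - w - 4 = (w - 1)*(w + 1)*(w + 4)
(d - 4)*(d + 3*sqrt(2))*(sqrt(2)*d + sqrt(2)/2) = sqrt(2)*d^3 - 7*sqrt(2)*d^2/2 + 6*d^2 - 21*d - 2*sqrt(2)*d - 12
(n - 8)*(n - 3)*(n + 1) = n^3 - 10*n^2 + 13*n + 24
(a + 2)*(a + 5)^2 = a^3 + 12*a^2 + 45*a + 50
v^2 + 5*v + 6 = (v + 2)*(v + 3)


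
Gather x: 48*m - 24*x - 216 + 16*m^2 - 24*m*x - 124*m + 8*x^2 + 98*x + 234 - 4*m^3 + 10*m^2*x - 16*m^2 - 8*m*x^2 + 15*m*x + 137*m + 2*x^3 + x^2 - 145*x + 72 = -4*m^3 + 61*m + 2*x^3 + x^2*(9 - 8*m) + x*(10*m^2 - 9*m - 71) + 90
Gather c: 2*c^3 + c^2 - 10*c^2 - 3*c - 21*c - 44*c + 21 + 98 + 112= 2*c^3 - 9*c^2 - 68*c + 231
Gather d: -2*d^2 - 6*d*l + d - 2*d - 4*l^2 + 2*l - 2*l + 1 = -2*d^2 + d*(-6*l - 1) - 4*l^2 + 1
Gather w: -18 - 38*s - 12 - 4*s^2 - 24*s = -4*s^2 - 62*s - 30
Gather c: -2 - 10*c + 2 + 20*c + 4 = 10*c + 4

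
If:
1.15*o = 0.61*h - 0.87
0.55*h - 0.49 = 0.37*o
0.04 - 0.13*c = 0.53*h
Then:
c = -2.11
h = 0.59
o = -0.44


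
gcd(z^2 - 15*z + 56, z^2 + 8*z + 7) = 1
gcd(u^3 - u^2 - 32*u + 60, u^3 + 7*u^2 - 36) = u^2 + 4*u - 12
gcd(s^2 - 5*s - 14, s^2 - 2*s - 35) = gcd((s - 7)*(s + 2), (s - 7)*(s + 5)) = s - 7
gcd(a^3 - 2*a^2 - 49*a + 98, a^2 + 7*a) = a + 7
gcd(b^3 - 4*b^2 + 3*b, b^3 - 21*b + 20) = b - 1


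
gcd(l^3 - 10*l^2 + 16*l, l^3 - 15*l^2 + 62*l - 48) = l - 8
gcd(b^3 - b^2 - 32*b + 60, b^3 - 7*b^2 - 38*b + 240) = b^2 + b - 30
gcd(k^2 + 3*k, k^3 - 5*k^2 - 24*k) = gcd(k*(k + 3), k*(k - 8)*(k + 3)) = k^2 + 3*k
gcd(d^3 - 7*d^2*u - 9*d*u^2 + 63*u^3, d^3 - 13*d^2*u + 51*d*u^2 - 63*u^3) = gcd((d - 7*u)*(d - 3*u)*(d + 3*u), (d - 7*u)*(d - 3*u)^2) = d^2 - 10*d*u + 21*u^2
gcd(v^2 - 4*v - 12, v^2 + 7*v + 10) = v + 2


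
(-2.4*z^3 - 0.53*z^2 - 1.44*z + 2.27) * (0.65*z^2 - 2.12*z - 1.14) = -1.56*z^5 + 4.7435*z^4 + 2.9236*z^3 + 5.1325*z^2 - 3.1708*z - 2.5878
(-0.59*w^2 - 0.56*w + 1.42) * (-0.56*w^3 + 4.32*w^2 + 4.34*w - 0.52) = 0.3304*w^5 - 2.2352*w^4 - 5.775*w^3 + 4.0108*w^2 + 6.454*w - 0.7384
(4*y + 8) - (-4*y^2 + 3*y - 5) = 4*y^2 + y + 13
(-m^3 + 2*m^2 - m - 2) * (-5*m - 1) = 5*m^4 - 9*m^3 + 3*m^2 + 11*m + 2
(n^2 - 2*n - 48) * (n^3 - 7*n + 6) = n^5 - 2*n^4 - 55*n^3 + 20*n^2 + 324*n - 288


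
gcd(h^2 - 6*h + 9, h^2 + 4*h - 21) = h - 3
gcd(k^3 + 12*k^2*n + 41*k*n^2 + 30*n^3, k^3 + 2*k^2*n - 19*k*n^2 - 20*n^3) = k^2 + 6*k*n + 5*n^2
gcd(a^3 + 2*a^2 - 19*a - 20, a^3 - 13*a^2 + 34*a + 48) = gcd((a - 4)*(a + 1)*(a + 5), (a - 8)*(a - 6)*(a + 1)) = a + 1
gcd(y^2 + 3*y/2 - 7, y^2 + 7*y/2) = y + 7/2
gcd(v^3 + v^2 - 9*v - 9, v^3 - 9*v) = v^2 - 9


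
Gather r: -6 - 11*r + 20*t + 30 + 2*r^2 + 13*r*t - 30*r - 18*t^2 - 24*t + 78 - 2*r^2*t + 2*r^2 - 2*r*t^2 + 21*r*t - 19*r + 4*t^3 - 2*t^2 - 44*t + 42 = r^2*(4 - 2*t) + r*(-2*t^2 + 34*t - 60) + 4*t^3 - 20*t^2 - 48*t + 144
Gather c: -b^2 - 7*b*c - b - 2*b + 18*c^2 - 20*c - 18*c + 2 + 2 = -b^2 - 3*b + 18*c^2 + c*(-7*b - 38) + 4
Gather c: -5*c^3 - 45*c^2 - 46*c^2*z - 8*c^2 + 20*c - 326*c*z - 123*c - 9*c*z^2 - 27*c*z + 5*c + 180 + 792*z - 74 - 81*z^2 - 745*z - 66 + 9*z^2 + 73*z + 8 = -5*c^3 + c^2*(-46*z - 53) + c*(-9*z^2 - 353*z - 98) - 72*z^2 + 120*z + 48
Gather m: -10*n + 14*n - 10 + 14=4*n + 4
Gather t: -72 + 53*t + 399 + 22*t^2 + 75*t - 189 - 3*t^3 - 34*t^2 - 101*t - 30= -3*t^3 - 12*t^2 + 27*t + 108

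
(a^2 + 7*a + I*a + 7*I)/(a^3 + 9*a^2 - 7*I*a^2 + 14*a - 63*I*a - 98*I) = (a + I)/(a^2 + a*(2 - 7*I) - 14*I)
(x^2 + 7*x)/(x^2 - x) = (x + 7)/(x - 1)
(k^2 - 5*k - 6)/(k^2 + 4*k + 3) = (k - 6)/(k + 3)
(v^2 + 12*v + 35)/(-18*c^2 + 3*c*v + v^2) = (v^2 + 12*v + 35)/(-18*c^2 + 3*c*v + v^2)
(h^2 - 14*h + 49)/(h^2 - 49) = (h - 7)/(h + 7)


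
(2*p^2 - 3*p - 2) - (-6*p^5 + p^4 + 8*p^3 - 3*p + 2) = 6*p^5 - p^4 - 8*p^3 + 2*p^2 - 4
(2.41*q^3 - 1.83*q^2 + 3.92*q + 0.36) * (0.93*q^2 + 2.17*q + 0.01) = 2.2413*q^5 + 3.5278*q^4 - 0.3014*q^3 + 8.8229*q^2 + 0.8204*q + 0.0036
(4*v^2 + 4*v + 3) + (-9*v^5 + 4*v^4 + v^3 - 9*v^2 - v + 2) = -9*v^5 + 4*v^4 + v^3 - 5*v^2 + 3*v + 5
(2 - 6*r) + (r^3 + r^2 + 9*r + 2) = r^3 + r^2 + 3*r + 4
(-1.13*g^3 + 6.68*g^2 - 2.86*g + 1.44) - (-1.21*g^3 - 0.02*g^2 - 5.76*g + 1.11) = 0.0800000000000001*g^3 + 6.7*g^2 + 2.9*g + 0.33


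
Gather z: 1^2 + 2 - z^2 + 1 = 4 - z^2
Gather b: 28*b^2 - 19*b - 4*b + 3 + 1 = 28*b^2 - 23*b + 4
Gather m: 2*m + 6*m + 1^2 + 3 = 8*m + 4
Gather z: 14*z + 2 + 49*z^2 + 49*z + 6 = 49*z^2 + 63*z + 8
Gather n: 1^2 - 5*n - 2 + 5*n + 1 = 0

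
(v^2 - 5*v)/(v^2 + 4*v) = (v - 5)/(v + 4)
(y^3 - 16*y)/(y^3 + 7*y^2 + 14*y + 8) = y*(y - 4)/(y^2 + 3*y + 2)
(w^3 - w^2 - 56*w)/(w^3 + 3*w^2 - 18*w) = (w^2 - w - 56)/(w^2 + 3*w - 18)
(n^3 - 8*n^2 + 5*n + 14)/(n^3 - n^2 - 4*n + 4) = (n^2 - 6*n - 7)/(n^2 + n - 2)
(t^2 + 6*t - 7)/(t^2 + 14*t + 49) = (t - 1)/(t + 7)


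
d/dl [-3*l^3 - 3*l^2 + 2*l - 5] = -9*l^2 - 6*l + 2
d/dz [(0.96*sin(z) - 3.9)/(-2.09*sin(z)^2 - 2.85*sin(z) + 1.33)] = 0.123114804555248*(2.0064*sin(z)^2 - 16.302*sin(z) - 9.8382)*cos(z)/(0.733333333333333*sin(z)^2 + 1.0*sin(z) - 0.466666666666667)^2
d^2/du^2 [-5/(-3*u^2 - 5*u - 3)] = 10*(-9*u^2 - 15*u + (6*u + 5)^2 - 9)/(3*u^2 + 5*u + 3)^3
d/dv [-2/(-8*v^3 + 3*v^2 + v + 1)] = 2*(-24*v^2 + 6*v + 1)/(-8*v^3 + 3*v^2 + v + 1)^2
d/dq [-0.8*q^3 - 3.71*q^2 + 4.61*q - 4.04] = -2.4*q^2 - 7.42*q + 4.61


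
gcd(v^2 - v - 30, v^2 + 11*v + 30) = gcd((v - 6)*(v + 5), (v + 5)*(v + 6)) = v + 5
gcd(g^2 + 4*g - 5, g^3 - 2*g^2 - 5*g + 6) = g - 1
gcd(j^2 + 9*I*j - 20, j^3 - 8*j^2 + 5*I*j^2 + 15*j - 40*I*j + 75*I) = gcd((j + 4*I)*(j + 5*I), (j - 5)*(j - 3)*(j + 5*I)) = j + 5*I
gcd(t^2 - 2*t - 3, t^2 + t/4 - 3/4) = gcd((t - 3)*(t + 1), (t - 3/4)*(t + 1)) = t + 1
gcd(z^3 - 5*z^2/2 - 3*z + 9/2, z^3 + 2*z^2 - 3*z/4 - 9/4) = z^2 + z/2 - 3/2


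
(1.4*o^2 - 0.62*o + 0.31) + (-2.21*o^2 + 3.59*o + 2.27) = -0.81*o^2 + 2.97*o + 2.58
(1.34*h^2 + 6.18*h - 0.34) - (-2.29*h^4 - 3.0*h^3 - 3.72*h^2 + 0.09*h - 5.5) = 2.29*h^4 + 3.0*h^3 + 5.06*h^2 + 6.09*h + 5.16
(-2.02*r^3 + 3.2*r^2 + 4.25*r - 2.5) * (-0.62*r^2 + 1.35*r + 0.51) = 1.2524*r^5 - 4.711*r^4 + 0.654800000000001*r^3 + 8.9195*r^2 - 1.2075*r - 1.275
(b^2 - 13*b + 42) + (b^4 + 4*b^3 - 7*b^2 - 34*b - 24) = b^4 + 4*b^3 - 6*b^2 - 47*b + 18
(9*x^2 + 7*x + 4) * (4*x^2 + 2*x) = 36*x^4 + 46*x^3 + 30*x^2 + 8*x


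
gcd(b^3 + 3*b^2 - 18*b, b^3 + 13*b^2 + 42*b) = b^2 + 6*b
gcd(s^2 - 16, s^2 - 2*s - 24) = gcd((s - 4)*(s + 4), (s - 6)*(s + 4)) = s + 4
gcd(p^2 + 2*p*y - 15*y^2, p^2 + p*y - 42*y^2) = 1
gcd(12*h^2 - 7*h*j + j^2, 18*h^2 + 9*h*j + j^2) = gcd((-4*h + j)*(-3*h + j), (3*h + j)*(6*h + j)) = 1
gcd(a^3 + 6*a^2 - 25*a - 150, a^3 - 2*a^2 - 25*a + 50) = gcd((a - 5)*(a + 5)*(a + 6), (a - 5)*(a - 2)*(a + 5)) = a^2 - 25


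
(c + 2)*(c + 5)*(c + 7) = c^3 + 14*c^2 + 59*c + 70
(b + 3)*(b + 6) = b^2 + 9*b + 18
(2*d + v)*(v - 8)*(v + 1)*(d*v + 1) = 2*d^2*v^3 - 14*d^2*v^2 - 16*d^2*v + d*v^4 - 7*d*v^3 - 6*d*v^2 - 14*d*v - 16*d + v^3 - 7*v^2 - 8*v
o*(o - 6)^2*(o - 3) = o^4 - 15*o^3 + 72*o^2 - 108*o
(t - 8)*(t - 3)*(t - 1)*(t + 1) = t^4 - 11*t^3 + 23*t^2 + 11*t - 24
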